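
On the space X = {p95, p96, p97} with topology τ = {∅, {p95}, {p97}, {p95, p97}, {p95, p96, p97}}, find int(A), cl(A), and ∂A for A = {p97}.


int(A) = {p97}, cl(A) = {p96, p97}, ∂A = {p96}.

Closed sets in (X, τ) are complements of opens:
  closed(X, τ) = {∅, {p96}, {p95, p96}, {p96, p97}, {p95, p96, p97}}.
int(A) = ⋃ {U ∈ τ : U ⊆ A}. Opens contained in A: ∅, {p97}.
Taking the union of these: int(A) = {p97}.
cl(A) = ⋂ {C closed : A ⊆ C}. Closed sets containing A: {p96, p97}, {p95, p96, p97}.
Intersecting these: cl(A) = {p96, p97}.
∂A = cl(A) ∖ int(A) = {p96, p97} ∖ {p97} = {p96}.


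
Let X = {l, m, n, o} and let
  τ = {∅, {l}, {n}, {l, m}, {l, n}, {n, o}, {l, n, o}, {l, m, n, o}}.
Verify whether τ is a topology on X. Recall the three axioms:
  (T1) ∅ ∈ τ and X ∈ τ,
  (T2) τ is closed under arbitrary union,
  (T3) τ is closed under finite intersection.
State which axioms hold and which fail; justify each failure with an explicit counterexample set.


τ is NOT a topology on X.

Axiom (T1): ∅ ∈ τ? Yes; X ∈ τ? Yes.
Axiom (T2/T3): check pairwise unions and intersections of members of τ.
Counterexample for (T2): {n} ∪ {l, m} = {l, m, n} ∉ τ. Therefore τ is NOT a topology.


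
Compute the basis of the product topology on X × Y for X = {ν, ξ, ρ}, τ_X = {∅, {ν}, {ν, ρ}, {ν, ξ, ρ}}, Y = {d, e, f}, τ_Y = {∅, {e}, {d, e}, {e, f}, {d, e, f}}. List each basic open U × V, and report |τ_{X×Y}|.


Basis B = {∅ × ∅, {ν} × {e}, {ν} × {d, e}, {ν} × {e, f}, {ν, ρ} × {e}, {ν} × {d, e, f}, {ν, ξ, ρ} × {e}, {ν, ρ} × {d, e}, {ν, ρ} × {e, f}, {ν, ρ} × {d, e, f}, {ν, ξ, ρ} × {d, e}, {ν, ξ, ρ} × {e, f}, {ν, ξ, ρ} × {d, e, f}}; |τ_{X×Y}| = 30.

Enumerate products U × V with U ∈ τ_X, V ∈ τ_Y (deduplicated):
  ∅ × ∅ = {} (∅)
  {ν} × {e} = {(ν,e)}
  {ν} × {d, e} = {(ν,d), (ν,e)}
  {ν} × {e, f} = {(ν,e), (ν,f)}
  {ν, ρ} × {e} = {(ν,e), (ρ,e)}
  {ν} × {d, e, f} = {(ν,d), (ν,e), (ν,f)}
  {ν, ξ, ρ} × {e} = {(ν,e), (ξ,e), (ρ,e)}
  {ν, ρ} × {d, e} = {(ν,d), (ν,e), (ρ,d), (ρ,e)}
  {ν, ρ} × {e, f} = {(ν,e), (ν,f), (ρ,e), (ρ,f)}
  {ν, ρ} × {d, e, f} = {(ν,d), (ν,e), (ν,f), (ρ,d), (ρ,e), (ρ,f)}
  {ν, ξ, ρ} × {d, e} = {(ν,d), (ν,e), (ξ,d), (ξ,e), (ρ,d), (ρ,e)}
  {ν, ξ, ρ} × {e, f} = {(ν,e), (ν,f), (ξ,e), (ξ,f), (ρ,e), (ρ,f)}
  {ν, ξ, ρ} × {d, e, f} = {(ν,d), (ν,e), (ν,f), (ξ,d), (ξ,e), (ξ,f), (ρ,d), (ρ,e), (ρ,f)}
These 13 distinct sets form the basis B.
Close under arbitrary unions to get τ_{X×Y}; counting gives |τ_{X×Y}| = 30.


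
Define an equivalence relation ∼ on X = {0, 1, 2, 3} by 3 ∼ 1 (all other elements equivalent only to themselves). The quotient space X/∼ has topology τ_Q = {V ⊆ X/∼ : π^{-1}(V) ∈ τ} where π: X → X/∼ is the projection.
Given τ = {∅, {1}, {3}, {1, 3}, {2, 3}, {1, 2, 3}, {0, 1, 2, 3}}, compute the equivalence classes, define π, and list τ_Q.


X/∼ = {[0], [1=3], [2]}; |τ_Q| = 4.

Equivalence classes: [0], [1=3], [2].
Quotient map π: X → X/∼ sends 0 ↦ [0], 1 ↦ [1=3], 2 ↦ [2], 3 ↦ [1=3].
For each subset V ⊆ X/∼, compute π^{-1}(V) ⊆ X and check whether π^{-1}(V) ∈ τ. V is open in τ_Q iff π^{-1}(V) ∈ τ.
  V = {}: π^{-1}(V) = ∅ ∈ τ ✓.
  V = {[0]}: π^{-1}(V) = {0} ∉ τ ✗.
  V = {[1=3]}: π^{-1}(V) = {1, 3} ∈ τ ✓.
  V = {[0], [1=3]}: π^{-1}(V) = {0, 1, 3} ∉ τ ✗.
  V = {[2]}: π^{-1}(V) = {2} ∉ τ ✗.
  V = {[0], [2]}: π^{-1}(V) = {0, 2} ∉ τ ✗.
  V = {[1=3], [2]}: π^{-1}(V) = {1, 2, 3} ∈ τ ✓.
  V = {[0], [1=3], [2]}: π^{-1}(V) = {0, 1, 2, 3} ∈ τ ✓.
Open sets in the quotient: τ_Q = {{}, {[1=3]}, {[1=3], [2]}, {[0], [1=3], [2]}} (4 elements).


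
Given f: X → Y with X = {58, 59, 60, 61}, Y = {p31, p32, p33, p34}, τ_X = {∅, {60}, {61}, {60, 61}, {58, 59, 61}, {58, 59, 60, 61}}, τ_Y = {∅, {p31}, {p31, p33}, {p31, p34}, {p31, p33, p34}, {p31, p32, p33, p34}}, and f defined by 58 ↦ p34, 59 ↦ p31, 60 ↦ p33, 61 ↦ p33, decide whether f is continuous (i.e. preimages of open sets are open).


f is NOT continuous.

Compute f^{-1}(U) for each U ∈ τ_Y:
  U = ∅: f^{-1}(U) = ∅ ∈ τ_X ✓.
  U = {p31}: f^{-1}(U) = {59} ∉ τ_X ✗.
  U = {p31, p33}: f^{-1}(U) = {59, 60, 61} ∉ τ_X ✗.
  U = {p31, p34}: f^{-1}(U) = {58, 59} ∉ τ_X ✗.
  U = {p31, p33, p34}: f^{-1}(U) = {58, 59, 60, 61} ∈ τ_X ✓.
  U = {p31, p32, p33, p34}: f^{-1}(U) = {58, 59, 60, 61} ∈ τ_X ✓.
Found U = {p31} with f^{-1}(U) = {59} not in τ_X. Therefore f is NOT continuous.


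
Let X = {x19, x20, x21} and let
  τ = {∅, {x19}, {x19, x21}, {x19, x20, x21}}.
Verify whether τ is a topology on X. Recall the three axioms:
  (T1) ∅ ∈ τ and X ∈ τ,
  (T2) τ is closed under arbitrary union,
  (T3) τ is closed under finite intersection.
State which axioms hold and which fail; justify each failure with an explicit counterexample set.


τ IS a topology on X.

Axiom (T1): ∅ ∈ τ? Yes; X ∈ τ? Yes.
Axiom (T2/T3): check pairwise unions and intersections of members of τ.
All pairwise intersections and unions checked — each lies in τ. Therefore τ satisfies (T1), (T2), (T3): it IS a topology on X.


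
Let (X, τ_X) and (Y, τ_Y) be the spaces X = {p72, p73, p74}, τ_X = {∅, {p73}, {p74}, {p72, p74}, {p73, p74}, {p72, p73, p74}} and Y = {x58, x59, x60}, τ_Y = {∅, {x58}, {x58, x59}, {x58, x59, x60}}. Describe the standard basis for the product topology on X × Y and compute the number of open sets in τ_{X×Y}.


Basis B = {∅ × ∅, {p73} × {x58}, {p74} × {x58}, {p72, p74} × {x58}, {p73} × {x58, x59}, {p73, p74} × {x58}, {p74} × {x58, x59}, {p72, p73, p74} × {x58}, {p73} × {x58, x59, x60}, {p74} × {x58, x59, x60}, {p72, p74} × {x58, x59}, {p73, p74} × {x58, x59}, {p72, p74} × {x58, x59, x60}, {p72, p73, p74} × {x58, x59}, {p73, p74} × {x58, x59, x60}, {p72, p73, p74} × {x58, x59, x60}}; |τ_{X×Y}| = 40.

Enumerate products U × V with U ∈ τ_X, V ∈ τ_Y (deduplicated):
  ∅ × ∅ = {} (∅)
  {p73} × {x58} = {(p73,x58)}
  {p74} × {x58} = {(p74,x58)}
  {p72, p74} × {x58} = {(p72,x58), (p74,x58)}
  {p73} × {x58, x59} = {(p73,x58), (p73,x59)}
  {p73, p74} × {x58} = {(p73,x58), (p74,x58)}
  {p74} × {x58, x59} = {(p74,x58), (p74,x59)}
  {p72, p73, p74} × {x58} = {(p72,x58), (p73,x58), (p74,x58)}
  {p73} × {x58, x59, x60} = {(p73,x58), (p73,x59), (p73,x60)}
  {p74} × {x58, x59, x60} = {(p74,x58), (p74,x59), (p74,x60)}
  {p72, p74} × {x58, x59} = {(p72,x58), (p72,x59), (p74,x58), (p74,x59)}
  {p73, p74} × {x58, x59} = {(p73,x58), (p73,x59), (p74,x58), (p74,x59)}
  {p72, p74} × {x58, x59, x60} = {(p72,x58), (p72,x59), (p72,x60), (p74,x58), (p74,x59), (p74,x60)}
  {p72, p73, p74} × {x58, x59} = {(p72,x58), (p72,x59), (p73,x58), (p73,x59), (p74,x58), (p74,x59)}
  {p73, p74} × {x58, x59, x60} = {(p73,x58), (p73,x59), (p73,x60), (p74,x58), (p74,x59), (p74,x60)}
  {p72, p73, p74} × {x58, x59, x60} = {(p72,x58), (p72,x59), (p72,x60), (p73,x58), (p73,x59), (p73,x60), (p74,x58), (p74,x59), (p74,x60)}
These 16 distinct sets form the basis B.
Close under arbitrary unions to get τ_{X×Y}; counting gives |τ_{X×Y}| = 40.


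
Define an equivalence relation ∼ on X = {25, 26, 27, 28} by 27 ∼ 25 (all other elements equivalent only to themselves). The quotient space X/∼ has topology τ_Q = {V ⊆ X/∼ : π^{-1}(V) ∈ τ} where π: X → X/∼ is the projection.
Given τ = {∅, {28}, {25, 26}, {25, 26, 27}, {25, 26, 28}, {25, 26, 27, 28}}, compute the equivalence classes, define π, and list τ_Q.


X/∼ = {[25=27], [26], [28]}; |τ_Q| = 4.

Equivalence classes: [25=27], [26], [28].
Quotient map π: X → X/∼ sends 25 ↦ [25=27], 26 ↦ [26], 27 ↦ [25=27], 28 ↦ [28].
For each subset V ⊆ X/∼, compute π^{-1}(V) ⊆ X and check whether π^{-1}(V) ∈ τ. V is open in τ_Q iff π^{-1}(V) ∈ τ.
  V = {}: π^{-1}(V) = ∅ ∈ τ ✓.
  V = {[25=27]}: π^{-1}(V) = {25, 27} ∉ τ ✗.
  V = {[26]}: π^{-1}(V) = {26} ∉ τ ✗.
  V = {[25=27], [26]}: π^{-1}(V) = {25, 26, 27} ∈ τ ✓.
  V = {[28]}: π^{-1}(V) = {28} ∈ τ ✓.
  V = {[25=27], [28]}: π^{-1}(V) = {25, 27, 28} ∉ τ ✗.
  V = {[26], [28]}: π^{-1}(V) = {26, 28} ∉ τ ✗.
  V = {[25=27], [26], [28]}: π^{-1}(V) = {25, 26, 27, 28} ∈ τ ✓.
Open sets in the quotient: τ_Q = {{}, {[25=27], [26]}, {[28]}, {[25=27], [26], [28]}} (4 elements).


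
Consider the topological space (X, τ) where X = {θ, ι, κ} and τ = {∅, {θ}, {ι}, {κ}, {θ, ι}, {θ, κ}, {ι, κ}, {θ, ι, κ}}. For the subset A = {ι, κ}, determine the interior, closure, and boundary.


int(A) = {ι, κ}, cl(A) = {ι, κ}, ∂A = ∅.

Closed sets in (X, τ) are complements of opens:
  closed(X, τ) = {∅, {θ}, {ι}, {κ}, {θ, ι}, {θ, κ}, {ι, κ}, {θ, ι, κ}}.
int(A) = ⋃ {U ∈ τ : U ⊆ A}. Opens contained in A: ∅, {ι}, {κ}, {ι, κ}.
Taking the union of these: int(A) = {ι, κ}.
cl(A) = ⋂ {C closed : A ⊆ C}. Closed sets containing A: {ι, κ}, {θ, ι, κ}.
Intersecting these: cl(A) = {ι, κ}.
∂A = cl(A) ∖ int(A) = {ι, κ} ∖ {ι, κ} = ∅.


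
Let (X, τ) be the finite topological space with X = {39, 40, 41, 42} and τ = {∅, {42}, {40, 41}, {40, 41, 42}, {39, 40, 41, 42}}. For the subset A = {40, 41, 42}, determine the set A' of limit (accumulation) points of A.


A' = {39, 40, 41}

For each x ∈ X, list the open sets U ∈ τ with x ∈ U, then check whether U ∩ (A ∖ {x}) ≠ ∅ for every such U.
  x = 39: opens ∋ x are {39, 40, 41, 42}; each meets A ∖ {39}, so x IS a limit point.
  x = 40: opens ∋ x are {40, 41}, {40, 41, 42}, {39, 40, 41, 42}; each meets A ∖ {40}, so x IS a limit point.
  x = 41: opens ∋ x are {40, 41}, {40, 41, 42}, {39, 40, 41, 42}; each meets A ∖ {41}, so x IS a limit point.
  x = 42: open {42} ∋ x has {42} ∩ (A ∖ {42}) = ∅, so x is NOT a limit point.
Collecting: A' = {39, 40, 41}.


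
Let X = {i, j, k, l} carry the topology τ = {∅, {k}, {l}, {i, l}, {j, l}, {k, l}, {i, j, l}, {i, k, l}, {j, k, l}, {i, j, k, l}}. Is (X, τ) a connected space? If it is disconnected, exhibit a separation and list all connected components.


(X, τ) is disconnected; components = [{k}, {i, j, l}].

Find clopen sets (U ∈ τ with X ∖ U ∈ τ):
  U = ∅, X ∖ U = {i, j, k, l} — both open, so U is clopen.
  U = {k}, X ∖ U = {i, j, l} — both open, so U is clopen.
  U = {i, j, l}, X ∖ U = {k} — both open, so U is clopen.
  U = {i, j, k, l}, X ∖ U = ∅ — both open, so U is clopen.
Nontrivial clopen(s) exist: e.g. {k}. So (X, τ) is disconnected.
Compute connected components by grouping points that agree on all clopens:
  component: {k}
  component: {i, j, l}


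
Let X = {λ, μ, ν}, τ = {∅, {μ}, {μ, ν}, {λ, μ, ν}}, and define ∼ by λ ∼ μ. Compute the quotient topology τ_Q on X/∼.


X/∼ = {[λ=μ], [ν]}; |τ_Q| = 2.

Equivalence classes: [λ=μ], [ν].
Quotient map π: X → X/∼ sends λ ↦ [λ=μ], μ ↦ [λ=μ], ν ↦ [ν].
For each subset V ⊆ X/∼, compute π^{-1}(V) ⊆ X and check whether π^{-1}(V) ∈ τ. V is open in τ_Q iff π^{-1}(V) ∈ τ.
  V = {}: π^{-1}(V) = ∅ ∈ τ ✓.
  V = {[λ=μ]}: π^{-1}(V) = {λ, μ} ∉ τ ✗.
  V = {[ν]}: π^{-1}(V) = {ν} ∉ τ ✗.
  V = {[λ=μ], [ν]}: π^{-1}(V) = {λ, μ, ν} ∈ τ ✓.
Open sets in the quotient: τ_Q = {{}, {[λ=μ], [ν]}} (2 elements).


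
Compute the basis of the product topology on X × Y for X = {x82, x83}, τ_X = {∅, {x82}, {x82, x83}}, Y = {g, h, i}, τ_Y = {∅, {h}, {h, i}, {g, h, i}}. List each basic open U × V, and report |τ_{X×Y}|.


Basis B = {∅ × ∅, {x82} × {h}, {x82} × {h, i}, {x82, x83} × {h}, {x82} × {g, h, i}, {x82, x83} × {h, i}, {x82, x83} × {g, h, i}}; |τ_{X×Y}| = 10.

Enumerate products U × V with U ∈ τ_X, V ∈ τ_Y (deduplicated):
  ∅ × ∅ = {} (∅)
  {x82} × {h} = {(x82,h)}
  {x82} × {h, i} = {(x82,h), (x82,i)}
  {x82, x83} × {h} = {(x82,h), (x83,h)}
  {x82} × {g, h, i} = {(x82,g), (x82,h), (x82,i)}
  {x82, x83} × {h, i} = {(x82,h), (x82,i), (x83,h), (x83,i)}
  {x82, x83} × {g, h, i} = {(x82,g), (x82,h), (x82,i), (x83,g), (x83,h), (x83,i)}
These 7 distinct sets form the basis B.
Close under arbitrary unions to get τ_{X×Y}; counting gives |τ_{X×Y}| = 10.


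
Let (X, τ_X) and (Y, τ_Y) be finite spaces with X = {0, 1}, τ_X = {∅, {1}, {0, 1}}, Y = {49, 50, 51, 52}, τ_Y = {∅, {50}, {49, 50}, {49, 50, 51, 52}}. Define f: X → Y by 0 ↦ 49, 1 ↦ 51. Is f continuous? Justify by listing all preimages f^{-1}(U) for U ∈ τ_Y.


f is NOT continuous.

Compute f^{-1}(U) for each U ∈ τ_Y:
  U = ∅: f^{-1}(U) = ∅ ∈ τ_X ✓.
  U = {50}: f^{-1}(U) = ∅ ∈ τ_X ✓.
  U = {49, 50}: f^{-1}(U) = {0} ∉ τ_X ✗.
  U = {49, 50, 51, 52}: f^{-1}(U) = {0, 1} ∈ τ_X ✓.
Found U = {49, 50} with f^{-1}(U) = {0} not in τ_X. Therefore f is NOT continuous.


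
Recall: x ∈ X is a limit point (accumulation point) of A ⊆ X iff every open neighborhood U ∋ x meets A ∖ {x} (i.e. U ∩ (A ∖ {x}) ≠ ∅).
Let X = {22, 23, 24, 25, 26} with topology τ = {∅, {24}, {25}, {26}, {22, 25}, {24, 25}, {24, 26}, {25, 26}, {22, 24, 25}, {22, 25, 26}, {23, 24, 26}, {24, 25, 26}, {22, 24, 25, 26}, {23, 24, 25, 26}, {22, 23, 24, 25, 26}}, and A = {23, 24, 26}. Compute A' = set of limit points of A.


A' = {23}

For each x ∈ X, list the open sets U ∈ τ with x ∈ U, then check whether U ∩ (A ∖ {x}) ≠ ∅ for every such U.
  x = 22: open {22, 25} ∋ x has {22, 25} ∩ (A ∖ {22}) = ∅, so x is NOT a limit point.
  x = 23: opens ∋ x are {23, 24, 26}, {23, 24, 25, 26}, {22, 23, 24, 25, 26}; each meets A ∖ {23}, so x IS a limit point.
  x = 24: open {24} ∋ x has {24} ∩ (A ∖ {24}) = ∅, so x is NOT a limit point.
  x = 25: open {25} ∋ x has {25} ∩ (A ∖ {25}) = ∅, so x is NOT a limit point.
  x = 26: open {26} ∋ x has {26} ∩ (A ∖ {26}) = ∅, so x is NOT a limit point.
Collecting: A' = {23}.


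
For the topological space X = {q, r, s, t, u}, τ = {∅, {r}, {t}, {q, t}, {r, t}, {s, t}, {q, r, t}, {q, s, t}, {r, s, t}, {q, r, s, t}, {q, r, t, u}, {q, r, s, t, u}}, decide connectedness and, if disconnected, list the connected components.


(X, τ) is connected.

Find clopen sets (U ∈ τ with X ∖ U ∈ τ):
  U = ∅, X ∖ U = {q, r, s, t, u} — both open, so U is clopen.
  U = {q, r, s, t, u}, X ∖ U = ∅ — both open, so U is clopen.
Only trivial clopens (∅ and X) exist, so (X, τ) is connected.
Compute connected components by grouping points that agree on all clopens:
  component: {q, r, s, t, u}


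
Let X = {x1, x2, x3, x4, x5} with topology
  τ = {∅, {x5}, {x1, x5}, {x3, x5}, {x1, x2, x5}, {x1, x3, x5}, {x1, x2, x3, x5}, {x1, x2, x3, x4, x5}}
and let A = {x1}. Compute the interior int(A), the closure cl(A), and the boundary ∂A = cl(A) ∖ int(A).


int(A) = ∅, cl(A) = {x1, x2, x4}, ∂A = {x1, x2, x4}.

Closed sets in (X, τ) are complements of opens:
  closed(X, τ) = {∅, {x4}, {x2, x4}, {x3, x4}, {x1, x2, x4}, {x2, x3, x4}, {x1, x2, x3, x4}, {x1, x2, x3, x4, x5}}.
int(A) = ⋃ {U ∈ τ : U ⊆ A}. Opens contained in A: ∅.
Taking the union of these: int(A) = ∅.
cl(A) = ⋂ {C closed : A ⊆ C}. Closed sets containing A: {x1, x2, x4}, {x1, x2, x3, x4}, {x1, x2, x3, x4, x5}.
Intersecting these: cl(A) = {x1, x2, x4}.
∂A = cl(A) ∖ int(A) = {x1, x2, x4} ∖ ∅ = {x1, x2, x4}.


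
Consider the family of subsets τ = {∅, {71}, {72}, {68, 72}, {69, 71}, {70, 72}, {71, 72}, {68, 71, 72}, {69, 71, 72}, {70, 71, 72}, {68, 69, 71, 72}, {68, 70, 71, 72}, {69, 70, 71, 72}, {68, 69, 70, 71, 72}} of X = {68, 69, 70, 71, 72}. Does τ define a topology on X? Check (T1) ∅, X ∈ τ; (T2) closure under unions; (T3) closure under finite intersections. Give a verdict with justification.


τ is NOT a topology on X.

Axiom (T1): ∅ ∈ τ? Yes; X ∈ τ? Yes.
Axiom (T2/T3): check pairwise unions and intersections of members of τ.
Counterexample for (T2): {68, 72} ∪ {70, 72} = {68, 70, 72} ∉ τ. Therefore τ is NOT a topology.


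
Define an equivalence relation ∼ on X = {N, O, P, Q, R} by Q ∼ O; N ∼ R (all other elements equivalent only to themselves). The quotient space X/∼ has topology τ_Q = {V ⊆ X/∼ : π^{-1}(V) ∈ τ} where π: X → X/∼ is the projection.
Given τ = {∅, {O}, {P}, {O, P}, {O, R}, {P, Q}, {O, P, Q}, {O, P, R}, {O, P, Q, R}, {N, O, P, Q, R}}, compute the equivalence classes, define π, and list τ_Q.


X/∼ = {[N=R], [O=Q], [P]}; |τ_Q| = 4.

Equivalence classes: [N=R], [O=Q], [P].
Quotient map π: X → X/∼ sends N ↦ [N=R], O ↦ [O=Q], P ↦ [P], Q ↦ [O=Q], R ↦ [N=R].
For each subset V ⊆ X/∼, compute π^{-1}(V) ⊆ X and check whether π^{-1}(V) ∈ τ. V is open in τ_Q iff π^{-1}(V) ∈ τ.
  V = {}: π^{-1}(V) = ∅ ∈ τ ✓.
  V = {[N=R]}: π^{-1}(V) = {N, R} ∉ τ ✗.
  V = {[O=Q]}: π^{-1}(V) = {O, Q} ∉ τ ✗.
  V = {[N=R], [O=Q]}: π^{-1}(V) = {N, O, Q, R} ∉ τ ✗.
  V = {[P]}: π^{-1}(V) = {P} ∈ τ ✓.
  V = {[N=R], [P]}: π^{-1}(V) = {N, P, R} ∉ τ ✗.
  V = {[O=Q], [P]}: π^{-1}(V) = {O, P, Q} ∈ τ ✓.
  V = {[N=R], [O=Q], [P]}: π^{-1}(V) = {N, O, P, Q, R} ∈ τ ✓.
Open sets in the quotient: τ_Q = {{}, {[P]}, {[O=Q], [P]}, {[N=R], [O=Q], [P]}} (4 elements).


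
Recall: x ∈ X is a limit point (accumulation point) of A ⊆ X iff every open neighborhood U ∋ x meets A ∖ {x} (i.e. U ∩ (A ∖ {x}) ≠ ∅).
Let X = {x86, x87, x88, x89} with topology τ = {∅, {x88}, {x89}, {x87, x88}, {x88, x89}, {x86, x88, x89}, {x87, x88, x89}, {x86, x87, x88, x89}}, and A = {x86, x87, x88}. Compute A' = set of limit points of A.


A' = {x86, x87}

For each x ∈ X, list the open sets U ∈ τ with x ∈ U, then check whether U ∩ (A ∖ {x}) ≠ ∅ for every such U.
  x = x86: opens ∋ x are {x86, x88, x89}, {x86, x87, x88, x89}; each meets A ∖ {x86}, so x IS a limit point.
  x = x87: opens ∋ x are {x87, x88}, {x87, x88, x89}, {x86, x87, x88, x89}; each meets A ∖ {x87}, so x IS a limit point.
  x = x88: open {x88} ∋ x has {x88} ∩ (A ∖ {x88}) = ∅, so x is NOT a limit point.
  x = x89: open {x89} ∋ x has {x89} ∩ (A ∖ {x89}) = ∅, so x is NOT a limit point.
Collecting: A' = {x86, x87}.


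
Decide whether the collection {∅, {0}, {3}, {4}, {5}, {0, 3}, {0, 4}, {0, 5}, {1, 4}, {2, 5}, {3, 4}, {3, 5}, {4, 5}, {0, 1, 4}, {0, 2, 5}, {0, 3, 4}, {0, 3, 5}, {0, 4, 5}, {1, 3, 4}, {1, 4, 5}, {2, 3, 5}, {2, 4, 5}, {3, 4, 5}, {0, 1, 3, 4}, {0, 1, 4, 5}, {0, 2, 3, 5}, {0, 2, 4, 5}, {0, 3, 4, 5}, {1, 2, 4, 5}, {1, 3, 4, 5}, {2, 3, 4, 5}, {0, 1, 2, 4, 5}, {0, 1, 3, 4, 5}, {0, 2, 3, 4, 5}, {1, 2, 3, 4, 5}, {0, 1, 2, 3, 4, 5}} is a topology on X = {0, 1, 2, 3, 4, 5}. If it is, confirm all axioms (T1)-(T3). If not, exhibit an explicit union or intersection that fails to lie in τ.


τ IS a topology on X.

Axiom (T1): ∅ ∈ τ? Yes; X ∈ τ? Yes.
Axiom (T2/T3): check pairwise unions and intersections of members of τ.
All pairwise intersections and unions checked — each lies in τ. Therefore τ satisfies (T1), (T2), (T3): it IS a topology on X.


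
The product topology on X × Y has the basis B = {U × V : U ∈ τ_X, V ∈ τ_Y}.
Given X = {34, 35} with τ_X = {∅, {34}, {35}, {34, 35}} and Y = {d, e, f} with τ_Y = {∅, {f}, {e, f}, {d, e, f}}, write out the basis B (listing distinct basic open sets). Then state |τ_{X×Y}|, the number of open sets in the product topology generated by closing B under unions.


Basis B = {∅ × ∅, {34} × {f}, {35} × {f}, {34} × {e, f}, {34, 35} × {f}, {35} × {e, f}, {34} × {d, e, f}, {35} × {d, e, f}, {34, 35} × {e, f}, {34, 35} × {d, e, f}}; |τ_{X×Y}| = 16.

Enumerate products U × V with U ∈ τ_X, V ∈ τ_Y (deduplicated):
  ∅ × ∅ = {} (∅)
  {34} × {f} = {(34,f)}
  {35} × {f} = {(35,f)}
  {34} × {e, f} = {(34,e), (34,f)}
  {34, 35} × {f} = {(34,f), (35,f)}
  {35} × {e, f} = {(35,e), (35,f)}
  {34} × {d, e, f} = {(34,d), (34,e), (34,f)}
  {35} × {d, e, f} = {(35,d), (35,e), (35,f)}
  {34, 35} × {e, f} = {(34,e), (34,f), (35,e), (35,f)}
  {34, 35} × {d, e, f} = {(34,d), (34,e), (34,f), (35,d), (35,e), (35,f)}
These 10 distinct sets form the basis B.
Close under arbitrary unions to get τ_{X×Y}; counting gives |τ_{X×Y}| = 16.


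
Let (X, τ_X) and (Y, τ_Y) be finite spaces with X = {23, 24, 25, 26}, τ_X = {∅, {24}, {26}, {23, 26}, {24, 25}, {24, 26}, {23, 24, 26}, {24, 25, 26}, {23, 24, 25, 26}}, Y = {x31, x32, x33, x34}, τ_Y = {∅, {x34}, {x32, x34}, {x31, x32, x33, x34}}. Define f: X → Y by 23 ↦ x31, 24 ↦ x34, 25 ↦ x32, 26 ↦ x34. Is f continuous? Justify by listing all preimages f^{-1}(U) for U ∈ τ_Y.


f IS continuous.

Compute f^{-1}(U) for each U ∈ τ_Y:
  U = ∅: f^{-1}(U) = ∅ ∈ τ_X ✓.
  U = {x34}: f^{-1}(U) = {24, 26} ∈ τ_X ✓.
  U = {x32, x34}: f^{-1}(U) = {24, 25, 26} ∈ τ_X ✓.
  U = {x31, x32, x33, x34}: f^{-1}(U) = {23, 24, 25, 26} ∈ τ_X ✓.
Every preimage lies in τ_X, so f IS continuous.


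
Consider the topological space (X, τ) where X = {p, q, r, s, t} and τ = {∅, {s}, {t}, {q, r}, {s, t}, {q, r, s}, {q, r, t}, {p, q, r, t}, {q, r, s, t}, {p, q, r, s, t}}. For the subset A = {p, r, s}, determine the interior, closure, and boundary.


int(A) = {s}, cl(A) = {p, q, r, s}, ∂A = {p, q, r}.

Closed sets in (X, τ) are complements of opens:
  closed(X, τ) = {∅, {p}, {s}, {p, s}, {p, t}, {p, q, r}, {p, s, t}, {p, q, r, s}, {p, q, r, t}, {p, q, r, s, t}}.
int(A) = ⋃ {U ∈ τ : U ⊆ A}. Opens contained in A: ∅, {s}.
Taking the union of these: int(A) = {s}.
cl(A) = ⋂ {C closed : A ⊆ C}. Closed sets containing A: {p, q, r, s}, {p, q, r, s, t}.
Intersecting these: cl(A) = {p, q, r, s}.
∂A = cl(A) ∖ int(A) = {p, q, r, s} ∖ {s} = {p, q, r}.


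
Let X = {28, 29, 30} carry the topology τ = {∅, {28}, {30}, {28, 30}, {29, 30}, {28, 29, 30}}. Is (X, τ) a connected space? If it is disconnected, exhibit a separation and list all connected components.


(X, τ) is disconnected; components = [{28}, {29, 30}].

Find clopen sets (U ∈ τ with X ∖ U ∈ τ):
  U = ∅, X ∖ U = {28, 29, 30} — both open, so U is clopen.
  U = {28}, X ∖ U = {29, 30} — both open, so U is clopen.
  U = {29, 30}, X ∖ U = {28} — both open, so U is clopen.
  U = {28, 29, 30}, X ∖ U = ∅ — both open, so U is clopen.
Nontrivial clopen(s) exist: e.g. {28}. So (X, τ) is disconnected.
Compute connected components by grouping points that agree on all clopens:
  component: {28}
  component: {29, 30}


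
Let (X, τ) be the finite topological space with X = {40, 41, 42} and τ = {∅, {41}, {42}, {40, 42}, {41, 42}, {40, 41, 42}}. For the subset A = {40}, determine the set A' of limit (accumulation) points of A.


A' = ∅

For each x ∈ X, list the open sets U ∈ τ with x ∈ U, then check whether U ∩ (A ∖ {x}) ≠ ∅ for every such U.
  x = 40: open {40, 42} ∋ x has {40, 42} ∩ (A ∖ {40}) = ∅, so x is NOT a limit point.
  x = 41: open {41} ∋ x has {41} ∩ (A ∖ {41}) = ∅, so x is NOT a limit point.
  x = 42: open {42} ∋ x has {42} ∩ (A ∖ {42}) = ∅, so x is NOT a limit point.
Collecting: A' = ∅.


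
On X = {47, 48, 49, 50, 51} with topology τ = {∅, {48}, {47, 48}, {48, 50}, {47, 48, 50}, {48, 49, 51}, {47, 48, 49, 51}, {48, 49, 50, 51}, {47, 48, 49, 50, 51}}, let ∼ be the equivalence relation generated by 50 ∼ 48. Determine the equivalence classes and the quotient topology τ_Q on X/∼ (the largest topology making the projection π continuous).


X/∼ = {[47], [48=50], [49], [51]}; |τ_Q| = 5.

Equivalence classes: [47], [48=50], [49], [51].
Quotient map π: X → X/∼ sends 47 ↦ [47], 48 ↦ [48=50], 49 ↦ [49], 50 ↦ [48=50], 51 ↦ [51].
For each subset V ⊆ X/∼, compute π^{-1}(V) ⊆ X and check whether π^{-1}(V) ∈ τ. V is open in τ_Q iff π^{-1}(V) ∈ τ.
  V = {}: π^{-1}(V) = ∅ ∈ τ ✓.
  V = {[47]}: π^{-1}(V) = {47} ∉ τ ✗.
  V = {[48=50]}: π^{-1}(V) = {48, 50} ∈ τ ✓.
  V = {[47], [48=50]}: π^{-1}(V) = {47, 48, 50} ∈ τ ✓.
  V = {[49]}: π^{-1}(V) = {49} ∉ τ ✗.
  V = {[47], [49]}: π^{-1}(V) = {47, 49} ∉ τ ✗.
  V = {[48=50], [49]}: π^{-1}(V) = {48, 49, 50} ∉ τ ✗.
  V = {[47], [48=50], [49]}: π^{-1}(V) = {47, 48, 49, 50} ∉ τ ✗.
  V = {[51]}: π^{-1}(V) = {51} ∉ τ ✗.
  V = {[47], [51]}: π^{-1}(V) = {47, 51} ∉ τ ✗.
  V = {[48=50], [51]}: π^{-1}(V) = {48, 50, 51} ∉ τ ✗.
  V = {[47], [48=50], [51]}: π^{-1}(V) = {47, 48, 50, 51} ∉ τ ✗.
  V = {[49], [51]}: π^{-1}(V) = {49, 51} ∉ τ ✗.
  V = {[47], [49], [51]}: π^{-1}(V) = {47, 49, 51} ∉ τ ✗.
  V = {[48=50], [49], [51]}: π^{-1}(V) = {48, 49, 50, 51} ∈ τ ✓.
  V = {[47], [48=50], [49], [51]}: π^{-1}(V) = {47, 48, 49, 50, 51} ∈ τ ✓.
Open sets in the quotient: τ_Q = {{}, {[48=50]}, {[47], [48=50]}, {[48=50], [49], [51]}, {[47], [48=50], [49], [51]}} (5 elements).


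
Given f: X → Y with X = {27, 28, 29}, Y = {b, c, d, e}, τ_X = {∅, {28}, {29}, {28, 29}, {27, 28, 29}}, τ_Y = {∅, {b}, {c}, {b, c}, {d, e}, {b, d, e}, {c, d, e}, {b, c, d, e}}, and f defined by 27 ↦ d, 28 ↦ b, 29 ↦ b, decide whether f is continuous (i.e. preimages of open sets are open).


f is NOT continuous.

Compute f^{-1}(U) for each U ∈ τ_Y:
  U = ∅: f^{-1}(U) = ∅ ∈ τ_X ✓.
  U = {b}: f^{-1}(U) = {28, 29} ∈ τ_X ✓.
  U = {c}: f^{-1}(U) = ∅ ∈ τ_X ✓.
  U = {b, c}: f^{-1}(U) = {28, 29} ∈ τ_X ✓.
  U = {d, e}: f^{-1}(U) = {27} ∉ τ_X ✗.
  U = {b, d, e}: f^{-1}(U) = {27, 28, 29} ∈ τ_X ✓.
  U = {c, d, e}: f^{-1}(U) = {27} ∉ τ_X ✗.
  U = {b, c, d, e}: f^{-1}(U) = {27, 28, 29} ∈ τ_X ✓.
Found U = {d, e} with f^{-1}(U) = {27} not in τ_X. Therefore f is NOT continuous.


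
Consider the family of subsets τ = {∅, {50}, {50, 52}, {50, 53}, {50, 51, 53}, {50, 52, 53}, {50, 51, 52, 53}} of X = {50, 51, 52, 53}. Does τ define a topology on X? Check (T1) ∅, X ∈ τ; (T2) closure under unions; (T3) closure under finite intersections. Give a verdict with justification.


τ IS a topology on X.

Axiom (T1): ∅ ∈ τ? Yes; X ∈ τ? Yes.
Axiom (T2/T3): check pairwise unions and intersections of members of τ.
All pairwise intersections and unions checked — each lies in τ. Therefore τ satisfies (T1), (T2), (T3): it IS a topology on X.


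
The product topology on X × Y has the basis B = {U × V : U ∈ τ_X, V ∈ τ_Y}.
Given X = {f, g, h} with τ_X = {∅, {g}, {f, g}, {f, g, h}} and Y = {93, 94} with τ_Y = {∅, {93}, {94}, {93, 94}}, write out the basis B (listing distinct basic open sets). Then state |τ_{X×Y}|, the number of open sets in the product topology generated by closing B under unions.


Basis B = {∅ × ∅, {g} × {93}, {g} × {94}, {f, g} × {93}, {f, g} × {94}, {g} × {93, 94}, {f, g, h} × {93}, {f, g, h} × {94}, {f, g} × {93, 94}, {f, g, h} × {93, 94}}; |τ_{X×Y}| = 16.

Enumerate products U × V with U ∈ τ_X, V ∈ τ_Y (deduplicated):
  ∅ × ∅ = {} (∅)
  {g} × {93} = {(g,93)}
  {g} × {94} = {(g,94)}
  {f, g} × {93} = {(f,93), (g,93)}
  {f, g} × {94} = {(f,94), (g,94)}
  {g} × {93, 94} = {(g,93), (g,94)}
  {f, g, h} × {93} = {(f,93), (g,93), (h,93)}
  {f, g, h} × {94} = {(f,94), (g,94), (h,94)}
  {f, g} × {93, 94} = {(f,93), (f,94), (g,93), (g,94)}
  {f, g, h} × {93, 94} = {(f,93), (f,94), (g,93), (g,94), (h,93), (h,94)}
These 10 distinct sets form the basis B.
Close under arbitrary unions to get τ_{X×Y}; counting gives |τ_{X×Y}| = 16.


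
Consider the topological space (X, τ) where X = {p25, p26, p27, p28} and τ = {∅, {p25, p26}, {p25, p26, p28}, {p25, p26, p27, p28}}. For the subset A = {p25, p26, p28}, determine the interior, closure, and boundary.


int(A) = {p25, p26, p28}, cl(A) = {p25, p26, p27, p28}, ∂A = {p27}.

Closed sets in (X, τ) are complements of opens:
  closed(X, τ) = {∅, {p27}, {p27, p28}, {p25, p26, p27, p28}}.
int(A) = ⋃ {U ∈ τ : U ⊆ A}. Opens contained in A: ∅, {p25, p26}, {p25, p26, p28}.
Taking the union of these: int(A) = {p25, p26, p28}.
cl(A) = ⋂ {C closed : A ⊆ C}. Closed sets containing A: {p25, p26, p27, p28}.
Intersecting these: cl(A) = {p25, p26, p27, p28}.
∂A = cl(A) ∖ int(A) = {p25, p26, p27, p28} ∖ {p25, p26, p28} = {p27}.


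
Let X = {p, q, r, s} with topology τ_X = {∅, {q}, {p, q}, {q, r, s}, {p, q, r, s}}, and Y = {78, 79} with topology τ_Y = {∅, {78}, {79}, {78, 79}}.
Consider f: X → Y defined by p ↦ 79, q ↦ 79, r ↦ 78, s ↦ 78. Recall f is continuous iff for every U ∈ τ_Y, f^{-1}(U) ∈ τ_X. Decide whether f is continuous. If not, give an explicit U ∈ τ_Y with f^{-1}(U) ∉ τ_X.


f is NOT continuous.

Compute f^{-1}(U) for each U ∈ τ_Y:
  U = ∅: f^{-1}(U) = ∅ ∈ τ_X ✓.
  U = {78}: f^{-1}(U) = {r, s} ∉ τ_X ✗.
  U = {79}: f^{-1}(U) = {p, q} ∈ τ_X ✓.
  U = {78, 79}: f^{-1}(U) = {p, q, r, s} ∈ τ_X ✓.
Found U = {78} with f^{-1}(U) = {r, s} not in τ_X. Therefore f is NOT continuous.


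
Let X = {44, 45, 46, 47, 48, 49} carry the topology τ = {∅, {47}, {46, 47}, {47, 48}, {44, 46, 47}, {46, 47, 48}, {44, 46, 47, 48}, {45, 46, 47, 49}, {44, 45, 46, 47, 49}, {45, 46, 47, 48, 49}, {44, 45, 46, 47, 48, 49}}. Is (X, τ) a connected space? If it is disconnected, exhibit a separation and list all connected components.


(X, τ) is connected.

Find clopen sets (U ∈ τ with X ∖ U ∈ τ):
  U = ∅, X ∖ U = {44, 45, 46, 47, 48, 49} — both open, so U is clopen.
  U = {44, 45, 46, 47, 48, 49}, X ∖ U = ∅ — both open, so U is clopen.
Only trivial clopens (∅ and X) exist, so (X, τ) is connected.
Compute connected components by grouping points that agree on all clopens:
  component: {44, 45, 46, 47, 48, 49}


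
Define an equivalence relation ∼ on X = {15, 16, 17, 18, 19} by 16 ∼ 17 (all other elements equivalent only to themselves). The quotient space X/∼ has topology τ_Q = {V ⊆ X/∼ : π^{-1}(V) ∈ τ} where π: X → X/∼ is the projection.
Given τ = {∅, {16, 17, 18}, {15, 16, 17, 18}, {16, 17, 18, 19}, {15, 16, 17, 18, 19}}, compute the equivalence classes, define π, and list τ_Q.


X/∼ = {[15], [16=17], [18], [19]}; |τ_Q| = 5.

Equivalence classes: [15], [16=17], [18], [19].
Quotient map π: X → X/∼ sends 15 ↦ [15], 16 ↦ [16=17], 17 ↦ [16=17], 18 ↦ [18], 19 ↦ [19].
For each subset V ⊆ X/∼, compute π^{-1}(V) ⊆ X and check whether π^{-1}(V) ∈ τ. V is open in τ_Q iff π^{-1}(V) ∈ τ.
  V = {}: π^{-1}(V) = ∅ ∈ τ ✓.
  V = {[15]}: π^{-1}(V) = {15} ∉ τ ✗.
  V = {[16=17]}: π^{-1}(V) = {16, 17} ∉ τ ✗.
  V = {[15], [16=17]}: π^{-1}(V) = {15, 16, 17} ∉ τ ✗.
  V = {[18]}: π^{-1}(V) = {18} ∉ τ ✗.
  V = {[15], [18]}: π^{-1}(V) = {15, 18} ∉ τ ✗.
  V = {[16=17], [18]}: π^{-1}(V) = {16, 17, 18} ∈ τ ✓.
  V = {[15], [16=17], [18]}: π^{-1}(V) = {15, 16, 17, 18} ∈ τ ✓.
  V = {[19]}: π^{-1}(V) = {19} ∉ τ ✗.
  V = {[15], [19]}: π^{-1}(V) = {15, 19} ∉ τ ✗.
  V = {[16=17], [19]}: π^{-1}(V) = {16, 17, 19} ∉ τ ✗.
  V = {[15], [16=17], [19]}: π^{-1}(V) = {15, 16, 17, 19} ∉ τ ✗.
  V = {[18], [19]}: π^{-1}(V) = {18, 19} ∉ τ ✗.
  V = {[15], [18], [19]}: π^{-1}(V) = {15, 18, 19} ∉ τ ✗.
  V = {[16=17], [18], [19]}: π^{-1}(V) = {16, 17, 18, 19} ∈ τ ✓.
  V = {[15], [16=17], [18], [19]}: π^{-1}(V) = {15, 16, 17, 18, 19} ∈ τ ✓.
Open sets in the quotient: τ_Q = {{}, {[16=17], [18]}, {[15], [16=17], [18]}, {[16=17], [18], [19]}, {[15], [16=17], [18], [19]}} (5 elements).


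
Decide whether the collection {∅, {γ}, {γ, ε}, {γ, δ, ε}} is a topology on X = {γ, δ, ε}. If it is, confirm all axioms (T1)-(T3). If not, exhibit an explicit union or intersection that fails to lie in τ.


τ IS a topology on X.

Axiom (T1): ∅ ∈ τ? Yes; X ∈ τ? Yes.
Axiom (T2/T3): check pairwise unions and intersections of members of τ.
All pairwise intersections and unions checked — each lies in τ. Therefore τ satisfies (T1), (T2), (T3): it IS a topology on X.


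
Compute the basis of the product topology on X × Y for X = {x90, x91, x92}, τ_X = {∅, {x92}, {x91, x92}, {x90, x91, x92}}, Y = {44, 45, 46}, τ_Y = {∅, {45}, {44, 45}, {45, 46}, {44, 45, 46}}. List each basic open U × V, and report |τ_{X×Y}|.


Basis B = {∅ × ∅, {x92} × {45}, {x91, x92} × {45}, {x92} × {44, 45}, {x92} × {45, 46}, {x90, x91, x92} × {45}, {x92} × {44, 45, 46}, {x91, x92} × {44, 45}, {x91, x92} × {45, 46}, {x90, x91, x92} × {44, 45}, {x90, x91, x92} × {45, 46}, {x91, x92} × {44, 45, 46}, {x90, x91, x92} × {44, 45, 46}}; |τ_{X×Y}| = 30.

Enumerate products U × V with U ∈ τ_X, V ∈ τ_Y (deduplicated):
  ∅ × ∅ = {} (∅)
  {x92} × {45} = {(x92,45)}
  {x91, x92} × {45} = {(x91,45), (x92,45)}
  {x92} × {44, 45} = {(x92,44), (x92,45)}
  {x92} × {45, 46} = {(x92,45), (x92,46)}
  {x90, x91, x92} × {45} = {(x90,45), (x91,45), (x92,45)}
  {x92} × {44, 45, 46} = {(x92,44), (x92,45), (x92,46)}
  {x91, x92} × {44, 45} = {(x91,44), (x91,45), (x92,44), (x92,45)}
  {x91, x92} × {45, 46} = {(x91,45), (x91,46), (x92,45), (x92,46)}
  {x90, x91, x92} × {44, 45} = {(x90,44), (x90,45), (x91,44), (x91,45), (x92,44), (x92,45)}
  {x90, x91, x92} × {45, 46} = {(x90,45), (x90,46), (x91,45), (x91,46), (x92,45), (x92,46)}
  {x91, x92} × {44, 45, 46} = {(x91,44), (x91,45), (x91,46), (x92,44), (x92,45), (x92,46)}
  {x90, x91, x92} × {44, 45, 46} = {(x90,44), (x90,45), (x90,46), (x91,44), (x91,45), (x91,46), (x92,44), (x92,45), (x92,46)}
These 13 distinct sets form the basis B.
Close under arbitrary unions to get τ_{X×Y}; counting gives |τ_{X×Y}| = 30.


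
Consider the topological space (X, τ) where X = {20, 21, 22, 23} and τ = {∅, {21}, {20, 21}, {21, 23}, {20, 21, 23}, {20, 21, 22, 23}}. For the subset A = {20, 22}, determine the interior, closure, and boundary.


int(A) = ∅, cl(A) = {20, 22}, ∂A = {20, 22}.

Closed sets in (X, τ) are complements of opens:
  closed(X, τ) = {∅, {22}, {20, 22}, {22, 23}, {20, 22, 23}, {20, 21, 22, 23}}.
int(A) = ⋃ {U ∈ τ : U ⊆ A}. Opens contained in A: ∅.
Taking the union of these: int(A) = ∅.
cl(A) = ⋂ {C closed : A ⊆ C}. Closed sets containing A: {20, 22}, {20, 22, 23}, {20, 21, 22, 23}.
Intersecting these: cl(A) = {20, 22}.
∂A = cl(A) ∖ int(A) = {20, 22} ∖ ∅ = {20, 22}.


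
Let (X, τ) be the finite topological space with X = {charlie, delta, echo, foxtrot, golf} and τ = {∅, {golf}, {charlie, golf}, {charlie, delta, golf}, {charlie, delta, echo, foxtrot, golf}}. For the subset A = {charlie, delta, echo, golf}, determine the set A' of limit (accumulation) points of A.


A' = {charlie, delta, echo, foxtrot}

For each x ∈ X, list the open sets U ∈ τ with x ∈ U, then check whether U ∩ (A ∖ {x}) ≠ ∅ for every such U.
  x = charlie: opens ∋ x are {charlie, golf}, {charlie, delta, golf}, {charlie, delta, echo, foxtrot, golf}; each meets A ∖ {charlie}, so x IS a limit point.
  x = delta: opens ∋ x are {charlie, delta, golf}, {charlie, delta, echo, foxtrot, golf}; each meets A ∖ {delta}, so x IS a limit point.
  x = echo: opens ∋ x are {charlie, delta, echo, foxtrot, golf}; each meets A ∖ {echo}, so x IS a limit point.
  x = foxtrot: opens ∋ x are {charlie, delta, echo, foxtrot, golf}; each meets A ∖ {foxtrot}, so x IS a limit point.
  x = golf: open {golf} ∋ x has {golf} ∩ (A ∖ {golf}) = ∅, so x is NOT a limit point.
Collecting: A' = {charlie, delta, echo, foxtrot}.


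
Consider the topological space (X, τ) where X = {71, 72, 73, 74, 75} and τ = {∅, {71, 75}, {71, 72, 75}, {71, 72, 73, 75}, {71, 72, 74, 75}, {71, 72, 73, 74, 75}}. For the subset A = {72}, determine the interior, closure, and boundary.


int(A) = ∅, cl(A) = {72, 73, 74}, ∂A = {72, 73, 74}.

Closed sets in (X, τ) are complements of opens:
  closed(X, τ) = {∅, {73}, {74}, {73, 74}, {72, 73, 74}, {71, 72, 73, 74, 75}}.
int(A) = ⋃ {U ∈ τ : U ⊆ A}. Opens contained in A: ∅.
Taking the union of these: int(A) = ∅.
cl(A) = ⋂ {C closed : A ⊆ C}. Closed sets containing A: {72, 73, 74}, {71, 72, 73, 74, 75}.
Intersecting these: cl(A) = {72, 73, 74}.
∂A = cl(A) ∖ int(A) = {72, 73, 74} ∖ ∅ = {72, 73, 74}.


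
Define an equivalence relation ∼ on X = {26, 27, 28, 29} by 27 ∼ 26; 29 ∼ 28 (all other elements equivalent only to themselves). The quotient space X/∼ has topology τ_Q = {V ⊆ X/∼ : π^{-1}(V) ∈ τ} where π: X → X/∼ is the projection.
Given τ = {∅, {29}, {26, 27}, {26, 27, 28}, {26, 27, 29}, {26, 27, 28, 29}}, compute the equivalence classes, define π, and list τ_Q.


X/∼ = {[26=27], [28=29]}; |τ_Q| = 3.

Equivalence classes: [26=27], [28=29].
Quotient map π: X → X/∼ sends 26 ↦ [26=27], 27 ↦ [26=27], 28 ↦ [28=29], 29 ↦ [28=29].
For each subset V ⊆ X/∼, compute π^{-1}(V) ⊆ X and check whether π^{-1}(V) ∈ τ. V is open in τ_Q iff π^{-1}(V) ∈ τ.
  V = {}: π^{-1}(V) = ∅ ∈ τ ✓.
  V = {[26=27]}: π^{-1}(V) = {26, 27} ∈ τ ✓.
  V = {[28=29]}: π^{-1}(V) = {28, 29} ∉ τ ✗.
  V = {[26=27], [28=29]}: π^{-1}(V) = {26, 27, 28, 29} ∈ τ ✓.
Open sets in the quotient: τ_Q = {{}, {[26=27]}, {[26=27], [28=29]}} (3 elements).


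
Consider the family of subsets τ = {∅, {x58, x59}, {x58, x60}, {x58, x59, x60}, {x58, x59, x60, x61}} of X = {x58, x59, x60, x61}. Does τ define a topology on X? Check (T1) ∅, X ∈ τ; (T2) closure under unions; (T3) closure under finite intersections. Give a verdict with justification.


τ is NOT a topology on X.

Axiom (T1): ∅ ∈ τ? Yes; X ∈ τ? Yes.
Axiom (T2/T3): check pairwise unions and intersections of members of τ.
Counterexample for (T3): {x58, x59} ∩ {x58, x60} = {x58} ∉ τ. Therefore τ is NOT a topology.


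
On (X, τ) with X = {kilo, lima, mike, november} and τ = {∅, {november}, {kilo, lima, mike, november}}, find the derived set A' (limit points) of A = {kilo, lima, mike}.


A' = {kilo, lima, mike}

For each x ∈ X, list the open sets U ∈ τ with x ∈ U, then check whether U ∩ (A ∖ {x}) ≠ ∅ for every such U.
  x = kilo: opens ∋ x are {kilo, lima, mike, november}; each meets A ∖ {kilo}, so x IS a limit point.
  x = lima: opens ∋ x are {kilo, lima, mike, november}; each meets A ∖ {lima}, so x IS a limit point.
  x = mike: opens ∋ x are {kilo, lima, mike, november}; each meets A ∖ {mike}, so x IS a limit point.
  x = november: open {november} ∋ x has {november} ∩ (A ∖ {november}) = ∅, so x is NOT a limit point.
Collecting: A' = {kilo, lima, mike}.


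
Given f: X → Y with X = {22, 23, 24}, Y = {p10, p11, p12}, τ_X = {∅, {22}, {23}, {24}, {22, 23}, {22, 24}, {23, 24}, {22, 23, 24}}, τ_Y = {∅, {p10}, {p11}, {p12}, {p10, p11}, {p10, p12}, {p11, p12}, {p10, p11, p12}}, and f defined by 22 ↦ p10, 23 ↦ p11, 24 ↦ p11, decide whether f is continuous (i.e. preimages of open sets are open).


f IS continuous.

Compute f^{-1}(U) for each U ∈ τ_Y:
  U = ∅: f^{-1}(U) = ∅ ∈ τ_X ✓.
  U = {p10}: f^{-1}(U) = {22} ∈ τ_X ✓.
  U = {p11}: f^{-1}(U) = {23, 24} ∈ τ_X ✓.
  U = {p12}: f^{-1}(U) = ∅ ∈ τ_X ✓.
  U = {p10, p11}: f^{-1}(U) = {22, 23, 24} ∈ τ_X ✓.
  U = {p10, p12}: f^{-1}(U) = {22} ∈ τ_X ✓.
  U = {p11, p12}: f^{-1}(U) = {23, 24} ∈ τ_X ✓.
  U = {p10, p11, p12}: f^{-1}(U) = {22, 23, 24} ∈ τ_X ✓.
Every preimage lies in τ_X, so f IS continuous.


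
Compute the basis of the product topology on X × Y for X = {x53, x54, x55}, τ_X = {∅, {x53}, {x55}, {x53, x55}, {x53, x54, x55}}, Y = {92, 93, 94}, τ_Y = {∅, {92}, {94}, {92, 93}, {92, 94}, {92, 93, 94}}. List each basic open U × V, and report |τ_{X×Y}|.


Basis B = {∅ × ∅, {x53} × {92}, {x53} × {94}, {x55} × {92}, {x55} × {94}, {x53} × {92, 93}, {x53} × {92, 94}, {x53, x55} × {92}, {x53, x55} × {94}, {x55} × {92, 93}, {x55} × {92, 94}, {x53} × {92, 93, 94}, {x53, x54, x55} × {92}, {x53, x54, x55} × {94}, {x55} × {92, 93, 94}, {x53, x55} × {92, 93}, {x53, x55} × {92, 94}, {x53, x55} × {92, 93, 94}, {x53, x54, x55} × {92, 93}, {x53, x54, x55} × {92, 94}, {x53, x54, x55} × {92, 93, 94}}; |τ_{X×Y}| = 70.

Enumerate products U × V with U ∈ τ_X, V ∈ τ_Y (deduplicated):
  ∅ × ∅ = {} (∅)
  {x53} × {92} = {(x53,92)}
  {x53} × {94} = {(x53,94)}
  {x55} × {92} = {(x55,92)}
  {x55} × {94} = {(x55,94)}
  {x53} × {92, 93} = {(x53,92), (x53,93)}
  {x53} × {92, 94} = {(x53,92), (x53,94)}
  {x53, x55} × {92} = {(x53,92), (x55,92)}
  {x53, x55} × {94} = {(x53,94), (x55,94)}
  {x55} × {92, 93} = {(x55,92), (x55,93)}
  {x55} × {92, 94} = {(x55,92), (x55,94)}
  {x53} × {92, 93, 94} = {(x53,92), (x53,93), (x53,94)}
  {x53, x54, x55} × {92} = {(x53,92), (x54,92), (x55,92)}
  {x53, x54, x55} × {94} = {(x53,94), (x54,94), (x55,94)}
  {x55} × {92, 93, 94} = {(x55,92), (x55,93), (x55,94)}
  {x53, x55} × {92, 93} = {(x53,92), (x53,93), (x55,92), (x55,93)}
  {x53, x55} × {92, 94} = {(x53,92), (x53,94), (x55,92), (x55,94)}
  {x53, x55} × {92, 93, 94} = {(x53,92), (x53,93), (x53,94), (x55,92), (x55,93), (x55,94)}
  {x53, x54, x55} × {92, 93} = {(x53,92), (x53,93), (x54,92), (x54,93), (x55,92), (x55,93)}
  {x53, x54, x55} × {92, 94} = {(x53,92), (x53,94), (x54,92), (x54,94), (x55,92), (x55,94)}
  {x53, x54, x55} × {92, 93, 94} = {(x53,92), (x53,93), (x53,94), (x54,92), (x54,93), (x54,94), (x55,92), (x55,93), (x55,94)}
These 21 distinct sets form the basis B.
Close under arbitrary unions to get τ_{X×Y}; counting gives |τ_{X×Y}| = 70.
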